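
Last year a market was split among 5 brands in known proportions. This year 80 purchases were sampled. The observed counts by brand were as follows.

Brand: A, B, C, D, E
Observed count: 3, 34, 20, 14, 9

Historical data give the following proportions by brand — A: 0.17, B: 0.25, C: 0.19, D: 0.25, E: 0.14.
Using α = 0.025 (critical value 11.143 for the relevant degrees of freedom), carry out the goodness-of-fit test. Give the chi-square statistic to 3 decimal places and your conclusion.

21.810; reject

Expected counts E_i = n·p_i: 80×0.17 = 13.6, 80×0.25 = 20, 80×0.19 = 15.2, 80×0.25 = 20, 80×0.14 = 11.2.
χ² = (3−13.6)²/13.6 + (34−20)²/20 + (20−15.2)²/15.2 + (14−20)²/20 + (9−11.2)²/11.2
   = 8.2618 + 9.8000 + 1.5158 + 1.8000 + 0.4321
Sum = 21.810
df = 4. Since 21.810 > 11.143, we reject H₀.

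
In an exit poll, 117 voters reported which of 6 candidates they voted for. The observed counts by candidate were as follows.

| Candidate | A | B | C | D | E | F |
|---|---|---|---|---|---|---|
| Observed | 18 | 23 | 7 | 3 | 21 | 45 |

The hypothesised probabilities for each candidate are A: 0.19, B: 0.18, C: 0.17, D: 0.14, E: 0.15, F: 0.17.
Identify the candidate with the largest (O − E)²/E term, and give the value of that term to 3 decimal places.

F, 31.700

Expected counts E_i = n·p_i: 117×0.19 = 22.23, 117×0.18 = 21.06, 117×0.17 = 19.89, 117×0.14 = 16.38, 117×0.15 = 17.55, 117×0.17 = 19.89.
cat         O        E   (O−E)²/E
A          18    22.23     0.8049
B          23    21.06     0.1787
C           7    19.89     8.3535
D           3    16.38    10.9295
E          21    17.55     0.6782
F          45    19.89    31.7000
The largest term is for F: 31.700.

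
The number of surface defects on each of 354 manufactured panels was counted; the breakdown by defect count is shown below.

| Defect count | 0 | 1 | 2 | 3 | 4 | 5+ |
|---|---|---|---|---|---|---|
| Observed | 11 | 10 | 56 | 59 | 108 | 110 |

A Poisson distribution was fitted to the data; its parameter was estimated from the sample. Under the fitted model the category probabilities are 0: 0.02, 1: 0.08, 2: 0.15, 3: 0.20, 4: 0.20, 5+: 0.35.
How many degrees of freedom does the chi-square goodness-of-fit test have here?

4

There are k = 6 categories and 1 parameter estimated from the data, so df = 6 − 1 − 1 = 4.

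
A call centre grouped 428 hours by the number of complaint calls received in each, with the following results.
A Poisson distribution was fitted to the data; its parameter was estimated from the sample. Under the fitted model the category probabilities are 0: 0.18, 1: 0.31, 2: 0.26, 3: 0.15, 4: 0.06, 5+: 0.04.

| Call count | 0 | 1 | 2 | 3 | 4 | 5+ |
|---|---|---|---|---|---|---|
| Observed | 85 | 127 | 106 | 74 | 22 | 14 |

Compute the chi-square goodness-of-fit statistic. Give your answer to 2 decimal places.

Expected counts E_i = n·p_i: 428×0.18 = 77.04, 428×0.31 = 132.68, 428×0.26 = 111.28, 428×0.15 = 64.2, 428×0.06 = 25.68, 428×0.04 = 17.12.
χ² = (85−77.04)²/77.04 + (127−132.68)²/132.68 + (106−111.28)²/111.28 + (74−64.2)²/64.2 + (22−25.68)²/25.68 + (14−17.12)²/17.12
   = 0.822 + 0.243 + 0.251 + 1.496 + 0.527 + 0.569
Sum = 3.91

3.91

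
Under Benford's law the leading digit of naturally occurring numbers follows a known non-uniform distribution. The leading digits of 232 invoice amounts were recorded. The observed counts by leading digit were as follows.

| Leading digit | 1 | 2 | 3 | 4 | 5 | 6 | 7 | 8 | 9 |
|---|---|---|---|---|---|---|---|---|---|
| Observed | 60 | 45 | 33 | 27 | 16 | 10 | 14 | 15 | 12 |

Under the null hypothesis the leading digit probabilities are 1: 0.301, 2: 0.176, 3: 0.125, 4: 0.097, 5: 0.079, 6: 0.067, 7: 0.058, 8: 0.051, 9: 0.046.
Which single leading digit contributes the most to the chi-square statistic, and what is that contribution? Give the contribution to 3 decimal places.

6, 1.977

Expected counts E_i = n·p_i: 232×0.301 = 69.832, 232×0.176 = 40.832, 232×0.125 = 29, 232×0.097 = 22.504, 232×0.079 = 18.328, 232×0.067 = 15.544, 232×0.058 = 13.456, 232×0.051 = 11.832, 232×0.046 = 10.672.
χ² = (60−69.832)²/69.832 + (45−40.832)²/40.832 + (33−29)²/29 + (27−22.504)²/22.504 + (16−18.328)²/18.328 + (10−15.544)²/15.544 + (14−13.456)²/13.456 + (15−11.832)²/11.832 + (12−10.672)²/10.672
   = 1.3843 + 0.4255 + 0.5517 + 0.8982 + 0.2957 + 1.9774 + 0.0220 + 0.8482 + 0.1653
The largest term is for 6: 1.977.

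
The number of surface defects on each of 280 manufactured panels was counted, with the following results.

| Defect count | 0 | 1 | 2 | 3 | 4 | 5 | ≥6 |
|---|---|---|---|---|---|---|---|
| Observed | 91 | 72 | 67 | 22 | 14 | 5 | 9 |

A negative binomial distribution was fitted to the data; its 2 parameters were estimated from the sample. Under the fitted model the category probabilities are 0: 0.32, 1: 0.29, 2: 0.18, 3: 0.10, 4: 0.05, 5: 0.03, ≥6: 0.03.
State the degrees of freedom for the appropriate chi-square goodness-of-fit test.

4

There are k = 7 categories and 2 parameters estimated from the data, so df = 7 − 1 − 2 = 4.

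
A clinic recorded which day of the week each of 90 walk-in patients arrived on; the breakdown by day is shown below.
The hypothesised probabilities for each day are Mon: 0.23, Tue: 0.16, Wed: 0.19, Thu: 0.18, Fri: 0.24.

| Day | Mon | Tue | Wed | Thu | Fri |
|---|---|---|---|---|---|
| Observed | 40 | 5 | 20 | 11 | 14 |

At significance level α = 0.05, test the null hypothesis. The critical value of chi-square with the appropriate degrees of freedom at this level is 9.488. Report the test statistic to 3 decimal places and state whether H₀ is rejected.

Expected counts E_i = n·p_i: 90×0.23 = 20.7, 90×0.16 = 14.4, 90×0.19 = 17.1, 90×0.18 = 16.2, 90×0.24 = 21.6.
Mon: (40 − 20.7)²/20.7 = 372.49/20.7 = 17.9947
Tue: (5 − 14.4)²/14.4 = 88.36/14.4 = 6.1361
Wed: (20 − 17.1)²/17.1 = 8.41/17.1 = 0.4918
Thu: (11 − 16.2)²/16.2 = 27.04/16.2 = 1.6691
Fri: (14 − 21.6)²/21.6 = 57.76/21.6 = 2.6741
Sum = 28.966
df = 4. Since 28.966 > 9.488, we reject H₀.

28.966; reject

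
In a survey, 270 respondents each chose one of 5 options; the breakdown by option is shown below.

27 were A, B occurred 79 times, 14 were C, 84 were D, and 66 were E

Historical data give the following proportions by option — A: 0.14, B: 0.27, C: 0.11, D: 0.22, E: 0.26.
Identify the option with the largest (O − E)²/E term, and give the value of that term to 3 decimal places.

Expected counts E_i = n·p_i: 270×0.14 = 37.8, 270×0.27 = 72.9, 270×0.11 = 29.7, 270×0.22 = 59.4, 270×0.26 = 70.2.
cat         O        E   (O−E)²/E
A          27     37.8     3.0857
B          79     72.9     0.5104
C          14     29.7     8.2993
D          84     59.4    10.1879
E          66     70.2     0.2513
The largest term is for D: 10.188.

D, 10.188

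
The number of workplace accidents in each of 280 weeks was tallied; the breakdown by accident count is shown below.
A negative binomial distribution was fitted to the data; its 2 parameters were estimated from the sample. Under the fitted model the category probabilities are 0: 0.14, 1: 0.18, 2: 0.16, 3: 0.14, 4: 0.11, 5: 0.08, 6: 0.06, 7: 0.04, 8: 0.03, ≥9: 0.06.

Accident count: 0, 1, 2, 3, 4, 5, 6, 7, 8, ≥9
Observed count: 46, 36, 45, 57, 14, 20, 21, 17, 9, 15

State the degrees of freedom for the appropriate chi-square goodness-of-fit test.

7

There are k = 10 categories and 2 parameters estimated from the data, so df = 10 − 1 − 2 = 7.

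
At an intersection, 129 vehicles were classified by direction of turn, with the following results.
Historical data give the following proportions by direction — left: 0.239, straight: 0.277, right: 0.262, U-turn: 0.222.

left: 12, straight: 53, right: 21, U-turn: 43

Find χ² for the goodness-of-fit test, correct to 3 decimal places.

31.894

Expected counts E_i = n·p_i: 129×0.239 = 30.831, 129×0.277 = 35.733, 129×0.262 = 33.798, 129×0.222 = 28.638.
cat           O        E   (O−E)²/E
left         12   30.831    11.5016
straight     53   35.733     8.3438
right        21   33.798     4.8461
U-turn       43   28.638     7.2026
Sum = 31.894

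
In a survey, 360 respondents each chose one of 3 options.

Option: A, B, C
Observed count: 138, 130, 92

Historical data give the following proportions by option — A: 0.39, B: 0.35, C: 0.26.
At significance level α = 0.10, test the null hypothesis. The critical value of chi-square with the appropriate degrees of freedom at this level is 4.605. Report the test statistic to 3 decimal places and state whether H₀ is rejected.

Expected counts E_i = n·p_i: 360×0.39 = 140.4, 360×0.35 = 126, 360×0.26 = 93.6.
cat         O        E   (O−E)²/E
A         138    140.4     0.0410
B         130      126     0.1270
C          92     93.6     0.0274
Sum = 0.195
df = 2. Since 0.195 < 4.605, we do not reject H₀.

0.195; do not reject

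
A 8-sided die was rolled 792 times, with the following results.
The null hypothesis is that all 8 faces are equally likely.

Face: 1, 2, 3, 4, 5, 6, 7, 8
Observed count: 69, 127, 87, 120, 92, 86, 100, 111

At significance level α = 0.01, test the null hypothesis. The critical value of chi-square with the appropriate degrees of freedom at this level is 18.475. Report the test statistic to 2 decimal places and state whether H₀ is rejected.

Under H₀ each category has probability 1/8, so each expected count is 792/8 = 99.
χ² = (69−99)²/99 + (127−99)²/99 + (87−99)²/99 + (120−99)²/99 + (92−99)²/99 + (86−99)²/99 + (100−99)²/99 + (111−99)²/99
   = 9.091 + 7.919 + 1.455 + 4.455 + 0.495 + 1.707 + 0.010 + 1.455
Sum = 26.59
df = 7. Since 26.59 > 18.475, we reject H₀.

26.59; reject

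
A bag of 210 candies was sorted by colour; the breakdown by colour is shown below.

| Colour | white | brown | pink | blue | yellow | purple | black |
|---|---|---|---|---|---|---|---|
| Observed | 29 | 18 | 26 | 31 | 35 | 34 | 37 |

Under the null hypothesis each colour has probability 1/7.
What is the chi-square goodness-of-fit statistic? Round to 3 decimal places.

8.400

Expected count for each of the 7 categories: 210/7 = 30.
χ² = (29−30)²/30 + (18−30)²/30 + (26−30)²/30 + (31−30)²/30 + (35−30)²/30 + (34−30)²/30 + (37−30)²/30
   = 0.0333 + 4.8000 + 0.5333 + 0.0333 + 0.8333 + 0.5333 + 1.6333
Sum = 8.400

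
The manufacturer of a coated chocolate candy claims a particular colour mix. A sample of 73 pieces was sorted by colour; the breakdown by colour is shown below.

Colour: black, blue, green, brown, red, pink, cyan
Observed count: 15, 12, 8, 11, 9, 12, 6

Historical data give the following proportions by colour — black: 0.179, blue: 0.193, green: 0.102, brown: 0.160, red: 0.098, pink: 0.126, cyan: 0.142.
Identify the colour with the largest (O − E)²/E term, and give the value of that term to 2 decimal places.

Expected counts E_i = n·p_i: 73×0.179 = 13.067, 73×0.193 = 14.089, 73×0.102 = 7.446, 73×0.160 = 11.68, 73×0.098 = 7.154, 73×0.126 = 9.198, 73×0.142 = 10.366.
χ² = (15−13.067)²/13.067 + (12−14.089)²/14.089 + (8−7.446)²/7.446 + (11−11.68)²/11.68 + (9−7.154)²/7.154 + (12−9.198)²/9.198 + (6−10.366)²/10.366
   = 0.286 + 0.310 + 0.041 + 0.040 + 0.476 + 0.854 + 1.839
The largest term is for cyan: 1.84.

cyan, 1.84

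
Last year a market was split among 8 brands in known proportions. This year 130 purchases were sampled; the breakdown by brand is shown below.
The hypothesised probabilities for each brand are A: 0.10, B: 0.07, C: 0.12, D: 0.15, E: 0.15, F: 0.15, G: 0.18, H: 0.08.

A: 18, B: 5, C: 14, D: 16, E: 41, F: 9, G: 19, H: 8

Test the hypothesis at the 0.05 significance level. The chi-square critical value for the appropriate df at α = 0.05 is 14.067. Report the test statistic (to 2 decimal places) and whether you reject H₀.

Expected counts E_i = n·p_i: 130×0.10 = 13, 130×0.07 = 9.1, 130×0.12 = 15.6, 130×0.15 = 19.5, 130×0.15 = 19.5, 130×0.15 = 19.5, 130×0.18 = 23.4, 130×0.08 = 10.4.
χ² = (18−13)²/13 + (5−9.1)²/9.1 + (14−15.6)²/15.6 + (16−19.5)²/19.5 + (41−19.5)²/19.5 + (9−19.5)²/19.5 + (19−23.4)²/23.4 + (8−10.4)²/10.4
   = 1.923 + 1.847 + 0.164 + 0.628 + 23.705 + 5.654 + 0.827 + 0.554
Sum = 35.30
df = 7. Since 35.30 > 14.067, we reject H₀.

35.30; reject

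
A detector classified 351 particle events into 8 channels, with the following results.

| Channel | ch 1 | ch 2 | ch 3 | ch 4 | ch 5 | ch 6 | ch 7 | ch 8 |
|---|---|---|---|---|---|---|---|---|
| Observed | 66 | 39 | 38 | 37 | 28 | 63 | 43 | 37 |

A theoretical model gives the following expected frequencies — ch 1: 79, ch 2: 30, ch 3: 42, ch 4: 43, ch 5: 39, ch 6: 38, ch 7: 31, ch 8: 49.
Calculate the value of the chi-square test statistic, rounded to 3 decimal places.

33.191

cat         O        E   (O−E)²/E
ch 1       66       79     2.1392
ch 2       39       30     2.7000
ch 3       38       42     0.3810
ch 4       37       43     0.8372
ch 5       28       39     3.1026
ch 6       63       38    16.4474
ch 7       43       31     4.6452
ch 8       37       49     2.9388
Sum = 33.191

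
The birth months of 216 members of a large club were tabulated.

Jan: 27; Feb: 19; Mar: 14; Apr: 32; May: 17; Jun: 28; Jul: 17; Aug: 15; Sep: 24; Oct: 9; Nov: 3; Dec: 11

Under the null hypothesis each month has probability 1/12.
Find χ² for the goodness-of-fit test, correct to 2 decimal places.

44.22

Under H₀ each category has probability 1/12, so each expected count is 216/12 = 18.
Jan: (27 − 18)²/18 = 81/18 = 4.500
Feb: (19 − 18)²/18 = 1/18 = 0.056
Mar: (14 − 18)²/18 = 16/18 = 0.889
Apr: (32 − 18)²/18 = 196/18 = 10.889
May: (17 − 18)²/18 = 1/18 = 0.056
Jun: (28 − 18)²/18 = 100/18 = 5.556
Jul: (17 − 18)²/18 = 1/18 = 0.056
Aug: (15 − 18)²/18 = 9/18 = 0.500
Sep: (24 − 18)²/18 = 36/18 = 2.000
Oct: (9 − 18)²/18 = 81/18 = 4.500
Nov: (3 − 18)²/18 = 225/18 = 12.500
Dec: (11 − 18)²/18 = 49/18 = 2.722
Sum = 44.22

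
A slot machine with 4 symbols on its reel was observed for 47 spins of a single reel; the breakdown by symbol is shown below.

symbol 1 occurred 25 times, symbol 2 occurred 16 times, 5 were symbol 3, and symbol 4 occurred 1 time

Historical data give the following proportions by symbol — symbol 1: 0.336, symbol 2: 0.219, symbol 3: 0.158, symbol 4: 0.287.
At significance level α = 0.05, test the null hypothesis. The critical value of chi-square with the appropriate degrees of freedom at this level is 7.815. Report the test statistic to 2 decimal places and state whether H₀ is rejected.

20.89; reject

Expected counts E_i = n·p_i: 47×0.336 = 15.792, 47×0.219 = 10.293, 47×0.158 = 7.426, 47×0.287 = 13.489.
cat           O        E   (O−E)²/E
symbol 1     25   15.792      5.369
symbol 2     16   10.293      3.164
symbol 3      5    7.426      0.793
symbol 4      1   13.489     11.563
Sum = 20.89
df = 3. Since 20.89 > 7.815, we reject H₀.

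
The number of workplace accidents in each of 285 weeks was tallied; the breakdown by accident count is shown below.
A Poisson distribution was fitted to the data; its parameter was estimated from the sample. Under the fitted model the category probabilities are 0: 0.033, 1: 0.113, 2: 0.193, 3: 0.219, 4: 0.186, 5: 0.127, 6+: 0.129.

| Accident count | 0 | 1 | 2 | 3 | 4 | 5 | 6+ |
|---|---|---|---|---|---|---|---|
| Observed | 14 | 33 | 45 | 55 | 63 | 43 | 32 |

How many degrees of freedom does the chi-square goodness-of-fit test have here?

There are k = 7 categories and 1 parameter estimated from the data, so df = 7 − 1 − 1 = 5.

5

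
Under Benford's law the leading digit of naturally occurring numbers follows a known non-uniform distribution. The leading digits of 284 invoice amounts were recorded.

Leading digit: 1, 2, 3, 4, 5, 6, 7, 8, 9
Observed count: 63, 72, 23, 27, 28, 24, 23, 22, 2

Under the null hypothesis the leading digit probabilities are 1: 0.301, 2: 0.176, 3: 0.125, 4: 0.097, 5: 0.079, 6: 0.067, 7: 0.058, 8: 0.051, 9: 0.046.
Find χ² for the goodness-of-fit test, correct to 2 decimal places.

38.56

Expected counts E_i = n·p_i: 284×0.301 = 85.484, 284×0.176 = 49.984, 284×0.125 = 35.5, 284×0.097 = 27.548, 284×0.079 = 22.436, 284×0.067 = 19.028, 284×0.058 = 16.472, 284×0.051 = 14.484, 284×0.046 = 13.064.
1: (63 − 85.484)²/85.484 = 505.530256/85.484 = 5.914
2: (72 − 49.984)²/49.984 = 484.704256/49.984 = 9.697
3: (23 − 35.5)²/35.5 = 156.25/35.5 = 4.401
4: (27 − 27.548)²/27.548 = 0.300304/27.548 = 0.011
5: (28 − 22.436)²/22.436 = 30.958096/22.436 = 1.380
6: (24 − 19.028)²/19.028 = 24.720784/19.028 = 1.299
7: (23 − 16.472)²/16.472 = 42.614784/16.472 = 2.587
8: (22 − 14.484)²/14.484 = 56.490256/14.484 = 3.900
9: (2 − 13.064)²/13.064 = 122.412096/13.064 = 9.370
Sum = 38.56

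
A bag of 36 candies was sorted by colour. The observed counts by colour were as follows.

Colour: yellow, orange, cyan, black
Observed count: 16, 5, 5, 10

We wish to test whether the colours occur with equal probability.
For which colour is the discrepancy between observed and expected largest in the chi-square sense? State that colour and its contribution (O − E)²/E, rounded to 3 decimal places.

Expected count for each of the 4 categories: 36/4 = 9.
χ² = (16−9)²/9 + (5−9)²/9 + (5−9)²/9 + (10−9)²/9
   = 5.4444 + 1.7778 + 1.7778 + 0.1111
The largest term is for yellow: 5.444.

yellow, 5.444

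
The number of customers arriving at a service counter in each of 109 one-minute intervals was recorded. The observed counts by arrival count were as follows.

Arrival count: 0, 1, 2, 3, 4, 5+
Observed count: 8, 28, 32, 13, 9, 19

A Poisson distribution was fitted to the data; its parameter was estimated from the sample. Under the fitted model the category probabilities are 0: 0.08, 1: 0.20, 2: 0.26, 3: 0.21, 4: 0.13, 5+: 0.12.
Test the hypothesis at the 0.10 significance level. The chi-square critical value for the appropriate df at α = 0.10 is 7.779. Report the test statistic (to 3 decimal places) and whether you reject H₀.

11.134; reject

Expected counts E_i = n·p_i: 109×0.08 = 8.72, 109×0.20 = 21.8, 109×0.26 = 28.34, 109×0.21 = 22.89, 109×0.13 = 14.17, 109×0.12 = 13.08.
0: (8 − 8.72)²/8.72 = 0.5184/8.72 = 0.0594
1: (28 − 21.8)²/21.8 = 38.44/21.8 = 1.7633
2: (32 − 28.34)²/28.34 = 13.3956/28.34 = 0.4727
3: (13 − 22.89)²/22.89 = 97.8121/22.89 = 4.2731
4: (9 − 14.17)²/14.17 = 26.7289/14.17 = 1.8863
5+: (19 − 13.08)²/13.08 = 35.0464/13.08 = 2.6794
Sum = 11.134
df = 4. Since 11.134 > 7.779, we reject H₀.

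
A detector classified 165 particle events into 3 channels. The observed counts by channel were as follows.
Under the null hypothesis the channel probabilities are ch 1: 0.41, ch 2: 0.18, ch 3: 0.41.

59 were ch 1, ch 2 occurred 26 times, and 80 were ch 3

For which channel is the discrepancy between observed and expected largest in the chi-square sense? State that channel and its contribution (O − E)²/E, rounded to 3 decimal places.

ch 3, 2.255

Expected counts E_i = n·p_i: 165×0.41 = 67.65, 165×0.18 = 29.7, 165×0.41 = 67.65.
cat         O        E   (O−E)²/E
ch 1       59    67.65     1.1060
ch 2       26     29.7     0.4609
ch 3       80    67.65     2.2546
The largest term is for ch 3: 2.255.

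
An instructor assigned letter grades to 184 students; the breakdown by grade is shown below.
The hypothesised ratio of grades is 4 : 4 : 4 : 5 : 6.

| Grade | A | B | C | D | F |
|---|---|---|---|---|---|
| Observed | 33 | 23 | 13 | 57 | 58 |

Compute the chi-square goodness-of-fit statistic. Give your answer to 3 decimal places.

23.152

Ratio total = 23. Expected counts: 184×4/23 = 32, 184×4/23 = 32, 184×4/23 = 32, 184×5/23 = 40, 184×6/23 = 48.
A: (33 − 32)²/32 = 1/32 = 0.0313
B: (23 − 32)²/32 = 81/32 = 2.5313
C: (13 − 32)²/32 = 361/32 = 11.2813
D: (57 − 40)²/40 = 289/40 = 7.2250
F: (58 − 48)²/48 = 100/48 = 2.0833
Sum = 23.152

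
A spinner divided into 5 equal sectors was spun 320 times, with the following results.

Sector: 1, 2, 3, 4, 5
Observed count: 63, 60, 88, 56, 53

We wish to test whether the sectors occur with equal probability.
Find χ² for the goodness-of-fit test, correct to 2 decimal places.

12.16

Under H₀ each category has probability 1/5, so each expected count is 320/5 = 64.
cat         O        E   (O−E)²/E
1          63       64      0.016
2          60       64      0.250
3          88       64      9.000
4          56       64      1.000
5          53       64      1.891
Sum = 12.16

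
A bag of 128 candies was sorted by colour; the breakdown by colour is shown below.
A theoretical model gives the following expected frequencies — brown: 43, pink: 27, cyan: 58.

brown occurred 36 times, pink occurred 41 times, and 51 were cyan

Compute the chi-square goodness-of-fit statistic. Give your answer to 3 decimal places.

cat         O        E   (O−E)²/E
brown      36       43     1.1395
pink       41       27     7.2593
cyan       51       58     0.8448
Sum = 9.244

9.244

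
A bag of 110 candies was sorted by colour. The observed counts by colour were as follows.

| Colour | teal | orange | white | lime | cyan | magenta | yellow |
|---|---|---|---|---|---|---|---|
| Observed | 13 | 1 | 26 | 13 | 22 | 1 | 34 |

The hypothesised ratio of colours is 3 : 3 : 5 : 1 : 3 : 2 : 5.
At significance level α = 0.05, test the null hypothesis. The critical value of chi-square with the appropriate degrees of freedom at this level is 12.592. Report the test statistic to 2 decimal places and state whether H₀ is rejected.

40.78; reject

Ratio total = 22. Expected counts: 110×3/22 = 15, 110×3/22 = 15, 110×5/22 = 25, 110×1/22 = 5, 110×3/22 = 15, 110×2/22 = 10, 110×5/22 = 25.
χ² = (13−15)²/15 + (1−15)²/15 + (26−25)²/25 + (13−5)²/5 + (22−15)²/15 + (1−10)²/10 + (34−25)²/25
   = 0.267 + 13.067 + 0.040 + 12.800 + 3.267 + 8.100 + 3.240
Sum = 40.78
df = 6. Since 40.78 > 12.592, we reject H₀.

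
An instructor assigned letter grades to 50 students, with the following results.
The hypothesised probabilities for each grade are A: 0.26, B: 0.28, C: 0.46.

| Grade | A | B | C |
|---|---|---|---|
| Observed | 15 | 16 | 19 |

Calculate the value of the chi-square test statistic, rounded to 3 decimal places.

Expected counts E_i = n·p_i: 50×0.26 = 13, 50×0.28 = 14, 50×0.46 = 23.
cat         O        E   (O−E)²/E
A          15       13     0.3077
B          16       14     0.2857
C          19       23     0.6957
Sum = 1.289

1.289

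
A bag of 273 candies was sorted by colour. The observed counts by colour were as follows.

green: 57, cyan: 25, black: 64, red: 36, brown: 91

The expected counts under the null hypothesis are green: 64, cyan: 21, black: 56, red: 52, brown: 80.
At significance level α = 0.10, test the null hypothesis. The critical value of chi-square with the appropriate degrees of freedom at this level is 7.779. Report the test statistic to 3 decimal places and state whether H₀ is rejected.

green: (57 − 64)²/64 = 49/64 = 0.7656
cyan: (25 − 21)²/21 = 16/21 = 0.7619
black: (64 − 56)²/56 = 64/56 = 1.1429
red: (36 − 52)²/52 = 256/52 = 4.9231
brown: (91 − 80)²/80 = 121/80 = 1.5125
Sum = 9.106
df = 4. Since 9.106 > 7.779, we reject H₀.

9.106; reject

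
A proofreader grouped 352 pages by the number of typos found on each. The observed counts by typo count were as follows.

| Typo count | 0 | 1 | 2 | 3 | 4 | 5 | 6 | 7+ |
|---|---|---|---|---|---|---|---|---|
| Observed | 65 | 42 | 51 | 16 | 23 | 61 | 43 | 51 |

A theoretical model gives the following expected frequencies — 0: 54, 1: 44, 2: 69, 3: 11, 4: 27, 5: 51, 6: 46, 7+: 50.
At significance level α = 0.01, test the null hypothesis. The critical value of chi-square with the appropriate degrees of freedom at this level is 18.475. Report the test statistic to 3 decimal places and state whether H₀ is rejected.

0: (65 − 54)²/54 = 121/54 = 2.2407
1: (42 − 44)²/44 = 4/44 = 0.0909
2: (51 − 69)²/69 = 324/69 = 4.6957
3: (16 − 11)²/11 = 25/11 = 2.2727
4: (23 − 27)²/27 = 16/27 = 0.5926
5: (61 − 51)²/51 = 100/51 = 1.9608
6: (43 − 46)²/46 = 9/46 = 0.1957
7+: (51 − 50)²/50 = 1/50 = 0.0200
Sum = 12.069
df = 7. Since 12.069 < 18.475, we do not reject H₀.

12.069; do not reject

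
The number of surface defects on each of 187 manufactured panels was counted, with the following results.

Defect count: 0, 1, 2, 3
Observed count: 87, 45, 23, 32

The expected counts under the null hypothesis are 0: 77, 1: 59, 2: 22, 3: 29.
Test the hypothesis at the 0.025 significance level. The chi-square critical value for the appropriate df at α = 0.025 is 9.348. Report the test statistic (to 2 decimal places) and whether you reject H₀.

4.98; do not reject

χ² = (87−77)²/77 + (45−59)²/59 + (23−22)²/22 + (32−29)²/29
   = 1.299 + 3.322 + 0.045 + 0.310
Sum = 4.98
df = 3. Since 4.98 < 9.348, we do not reject H₀.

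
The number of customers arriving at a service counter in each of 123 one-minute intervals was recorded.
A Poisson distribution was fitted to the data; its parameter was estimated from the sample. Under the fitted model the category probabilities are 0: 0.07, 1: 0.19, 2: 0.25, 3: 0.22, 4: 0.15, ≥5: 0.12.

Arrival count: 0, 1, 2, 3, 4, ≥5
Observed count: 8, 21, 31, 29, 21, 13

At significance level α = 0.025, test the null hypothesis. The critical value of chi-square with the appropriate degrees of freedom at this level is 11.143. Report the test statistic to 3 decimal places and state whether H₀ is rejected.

Expected counts E_i = n·p_i: 123×0.07 = 8.61, 123×0.19 = 23.37, 123×0.25 = 30.75, 123×0.22 = 27.06, 123×0.15 = 18.45, 123×0.12 = 14.76.
cat         O        E   (O−E)²/E
0           8     8.61     0.0432
1          21    23.37     0.2403
2          31    30.75     0.0020
3          29    27.06     0.1391
4          21    18.45     0.3524
≥5         13    14.76     0.2099
Sum = 0.987
df = 4. Since 0.987 < 11.143, we do not reject H₀.

0.987; do not reject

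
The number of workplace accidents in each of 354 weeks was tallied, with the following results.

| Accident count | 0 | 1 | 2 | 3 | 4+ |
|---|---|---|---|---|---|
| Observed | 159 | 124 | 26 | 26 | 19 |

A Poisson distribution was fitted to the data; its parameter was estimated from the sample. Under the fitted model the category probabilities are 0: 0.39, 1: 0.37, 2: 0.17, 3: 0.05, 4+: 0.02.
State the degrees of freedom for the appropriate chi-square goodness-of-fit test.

There are k = 5 categories and 1 parameter estimated from the data, so df = 5 − 1 − 1 = 3.

3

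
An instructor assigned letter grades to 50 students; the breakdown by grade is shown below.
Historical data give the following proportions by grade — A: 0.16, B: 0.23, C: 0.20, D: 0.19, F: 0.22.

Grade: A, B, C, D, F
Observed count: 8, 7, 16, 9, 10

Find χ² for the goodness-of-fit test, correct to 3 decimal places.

5.478

Expected counts E_i = n·p_i: 50×0.16 = 8, 50×0.23 = 11.5, 50×0.20 = 10, 50×0.19 = 9.5, 50×0.22 = 11.
A: (8 − 8)²/8 = 0/8 = 0.0000
B: (7 − 11.5)²/11.5 = 20.25/11.5 = 1.7609
C: (16 − 10)²/10 = 36/10 = 3.6000
D: (9 − 9.5)²/9.5 = 0.25/9.5 = 0.0263
F: (10 − 11)²/11 = 1/11 = 0.0909
Sum = 5.478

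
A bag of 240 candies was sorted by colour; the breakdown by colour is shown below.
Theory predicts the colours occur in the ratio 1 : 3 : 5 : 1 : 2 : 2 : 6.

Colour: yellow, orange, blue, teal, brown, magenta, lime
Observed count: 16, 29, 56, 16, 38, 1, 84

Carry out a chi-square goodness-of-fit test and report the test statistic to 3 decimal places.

Ratio total = 20. Expected counts: 240×1/20 = 12, 240×3/20 = 36, 240×5/20 = 60, 240×1/20 = 12, 240×2/20 = 24, 240×2/20 = 24, 240×6/20 = 72.
χ² = (16−12)²/12 + (29−36)²/36 + (56−60)²/60 + (16−12)²/12 + (38−24)²/24 + (1−24)²/24 + (84−72)²/72
   = 1.3333 + 1.3611 + 0.2667 + 1.3333 + 8.1667 + 22.0417 + 2.0000
Sum = 36.503

36.503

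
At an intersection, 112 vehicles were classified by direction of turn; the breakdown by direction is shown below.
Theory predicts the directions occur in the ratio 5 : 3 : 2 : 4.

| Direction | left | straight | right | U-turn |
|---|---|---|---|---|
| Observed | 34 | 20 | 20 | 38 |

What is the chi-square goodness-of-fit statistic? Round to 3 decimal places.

Ratio total = 14. Expected counts: 112×5/14 = 40, 112×3/14 = 24, 112×2/14 = 16, 112×4/14 = 32.
χ² = (34−40)²/40 + (20−24)²/24 + (20−16)²/16 + (38−32)²/32
   = 0.9000 + 0.6667 + 1.0000 + 1.1250
Sum = 3.692

3.692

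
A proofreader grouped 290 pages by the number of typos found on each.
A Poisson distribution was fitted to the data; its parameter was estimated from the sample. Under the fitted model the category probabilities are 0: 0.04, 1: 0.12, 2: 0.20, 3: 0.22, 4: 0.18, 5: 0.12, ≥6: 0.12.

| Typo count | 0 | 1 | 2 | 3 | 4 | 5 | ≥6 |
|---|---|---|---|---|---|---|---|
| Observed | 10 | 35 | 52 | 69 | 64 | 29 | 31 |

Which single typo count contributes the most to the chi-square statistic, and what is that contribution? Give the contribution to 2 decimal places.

4, 2.67

Expected counts E_i = n·p_i: 290×0.04 = 11.6, 290×0.12 = 34.8, 290×0.20 = 58, 290×0.22 = 63.8, 290×0.18 = 52.2, 290×0.12 = 34.8, 290×0.12 = 34.8.
χ² = (10−11.6)²/11.6 + (35−34.8)²/34.8 + (52−58)²/58 + (69−63.8)²/63.8 + (64−52.2)²/52.2 + (29−34.8)²/34.8 + (31−34.8)²/34.8
   = 0.221 + 0.001 + 0.621 + 0.424 + 2.667 + 0.967 + 0.415
The largest term is for 4: 2.67.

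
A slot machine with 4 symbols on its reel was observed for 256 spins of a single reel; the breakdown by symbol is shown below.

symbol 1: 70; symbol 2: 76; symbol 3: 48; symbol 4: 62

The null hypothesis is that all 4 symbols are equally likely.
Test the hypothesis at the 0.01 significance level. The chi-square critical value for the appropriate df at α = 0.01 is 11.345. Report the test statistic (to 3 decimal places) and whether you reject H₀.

Expected count for each of the 4 categories: 256/4 = 64.
χ² = (70−64)²/64 + (76−64)²/64 + (48−64)²/64 + (62−64)²/64
   = 0.5625 + 2.2500 + 4.0000 + 0.0625
Sum = 6.875
df = 3. Since 6.875 < 11.345, we do not reject H₀.

6.875; do not reject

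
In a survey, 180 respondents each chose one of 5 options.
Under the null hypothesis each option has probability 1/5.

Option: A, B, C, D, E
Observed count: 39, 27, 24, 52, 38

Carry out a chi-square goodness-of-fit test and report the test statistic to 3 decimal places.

Under H₀ each category has probability 1/5, so each expected count is 180/5 = 36.
χ² = (39−36)²/36 + (27−36)²/36 + (24−36)²/36 + (52−36)²/36 + (38−36)²/36
   = 0.2500 + 2.2500 + 4.0000 + 7.1111 + 0.1111
Sum = 13.722

13.722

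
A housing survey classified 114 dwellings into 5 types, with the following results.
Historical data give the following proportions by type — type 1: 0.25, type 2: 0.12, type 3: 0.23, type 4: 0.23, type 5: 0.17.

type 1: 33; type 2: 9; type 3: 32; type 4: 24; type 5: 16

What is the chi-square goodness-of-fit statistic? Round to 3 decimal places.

Expected counts E_i = n·p_i: 114×0.25 = 28.5, 114×0.12 = 13.68, 114×0.23 = 26.22, 114×0.23 = 26.22, 114×0.17 = 19.38.
cat         O        E   (O−E)²/E
type 1     33     28.5     0.7105
type 2      9    13.68     1.6011
type 3     32    26.22     1.2742
type 4     24    26.22     0.1880
type 5     16    19.38     0.5895
Sum = 4.363

4.363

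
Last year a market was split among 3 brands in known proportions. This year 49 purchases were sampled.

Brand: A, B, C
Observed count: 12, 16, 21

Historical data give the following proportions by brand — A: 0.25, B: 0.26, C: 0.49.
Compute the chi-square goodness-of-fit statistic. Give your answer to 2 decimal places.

1.22

Expected counts E_i = n·p_i: 49×0.25 = 12.25, 49×0.26 = 12.74, 49×0.49 = 24.01.
χ² = (12−12.25)²/12.25 + (16−12.74)²/12.74 + (21−24.01)²/24.01
   = 0.005 + 0.834 + 0.377
Sum = 1.22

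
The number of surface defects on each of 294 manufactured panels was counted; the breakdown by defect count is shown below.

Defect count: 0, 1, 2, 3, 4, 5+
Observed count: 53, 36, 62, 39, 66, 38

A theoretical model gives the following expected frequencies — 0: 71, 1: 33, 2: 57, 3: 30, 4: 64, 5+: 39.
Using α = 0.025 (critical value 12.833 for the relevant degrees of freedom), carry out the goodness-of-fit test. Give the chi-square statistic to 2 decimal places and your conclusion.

8.06; do not reject

χ² = (53−71)²/71 + (36−33)²/33 + (62−57)²/57 + (39−30)²/30 + (66−64)²/64 + (38−39)²/39
   = 4.563 + 0.273 + 0.439 + 2.700 + 0.063 + 0.026
Sum = 8.06
df = 5. Since 8.06 < 12.833, we do not reject H₀.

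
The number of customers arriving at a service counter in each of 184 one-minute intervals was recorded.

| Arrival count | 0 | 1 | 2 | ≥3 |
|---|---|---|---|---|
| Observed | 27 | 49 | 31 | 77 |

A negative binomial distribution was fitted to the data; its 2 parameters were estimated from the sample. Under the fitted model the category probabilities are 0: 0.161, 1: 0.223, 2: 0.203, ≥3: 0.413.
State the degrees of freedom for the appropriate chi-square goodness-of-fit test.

1

There are k = 4 categories and 2 parameters estimated from the data, so df = 4 − 1 − 2 = 1.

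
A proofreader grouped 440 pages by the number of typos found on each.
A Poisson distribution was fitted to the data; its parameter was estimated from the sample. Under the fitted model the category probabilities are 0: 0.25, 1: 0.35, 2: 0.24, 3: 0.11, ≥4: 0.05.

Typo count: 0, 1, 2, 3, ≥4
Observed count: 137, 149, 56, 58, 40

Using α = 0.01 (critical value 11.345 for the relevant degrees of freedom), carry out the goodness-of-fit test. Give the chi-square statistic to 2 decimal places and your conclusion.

Expected counts E_i = n·p_i: 440×0.25 = 110, 440×0.35 = 154, 440×0.24 = 105.6, 440×0.11 = 48.4, 440×0.05 = 22.
0: (137 − 110)²/110 = 729/110 = 6.627
1: (149 − 154)²/154 = 25/154 = 0.162
2: (56 − 105.6)²/105.6 = 2460.16/105.6 = 23.297
3: (58 − 48.4)²/48.4 = 92.16/48.4 = 1.904
≥4: (40 − 22)²/22 = 324/22 = 14.727
Sum = 46.72
df = 3. Since 46.72 > 11.345, we reject H₀.

46.72; reject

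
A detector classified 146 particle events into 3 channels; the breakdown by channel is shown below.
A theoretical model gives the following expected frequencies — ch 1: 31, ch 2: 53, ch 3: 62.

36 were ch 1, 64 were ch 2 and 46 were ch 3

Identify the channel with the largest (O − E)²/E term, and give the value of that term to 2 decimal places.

cat         O        E   (O−E)²/E
ch 1       36       31      0.806
ch 2       64       53      2.283
ch 3       46       62      4.129
The largest term is for ch 3: 4.13.

ch 3, 4.13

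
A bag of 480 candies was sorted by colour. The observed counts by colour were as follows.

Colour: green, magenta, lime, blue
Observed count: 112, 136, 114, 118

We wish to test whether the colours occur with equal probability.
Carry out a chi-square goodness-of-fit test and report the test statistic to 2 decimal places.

Under H₀ each category has probability 1/4, so each expected count is 480/4 = 120.
cat          O        E   (O−E)²/E
green      112      120      0.533
magenta    136      120      2.133
lime       114      120      0.300
blue       118      120      0.033
Sum = 3.00

3.00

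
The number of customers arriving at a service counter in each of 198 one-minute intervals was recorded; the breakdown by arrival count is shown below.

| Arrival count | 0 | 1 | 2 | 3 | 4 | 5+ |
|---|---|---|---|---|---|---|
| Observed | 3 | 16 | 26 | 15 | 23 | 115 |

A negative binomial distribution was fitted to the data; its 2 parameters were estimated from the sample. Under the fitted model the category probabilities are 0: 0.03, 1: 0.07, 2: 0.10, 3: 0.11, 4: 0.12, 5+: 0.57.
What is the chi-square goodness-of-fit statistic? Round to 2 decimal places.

Expected counts E_i = n·p_i: 198×0.03 = 5.94, 198×0.07 = 13.86, 198×0.10 = 19.8, 198×0.11 = 21.78, 198×0.12 = 23.76, 198×0.57 = 112.86.
χ² = (3−5.94)²/5.94 + (16−13.86)²/13.86 + (26−19.8)²/19.8 + (15−21.78)²/21.78 + (23−23.76)²/23.76 + (115−112.86)²/112.86
   = 1.455 + 0.330 + 1.941 + 2.111 + 0.024 + 0.041
Sum = 5.90

5.90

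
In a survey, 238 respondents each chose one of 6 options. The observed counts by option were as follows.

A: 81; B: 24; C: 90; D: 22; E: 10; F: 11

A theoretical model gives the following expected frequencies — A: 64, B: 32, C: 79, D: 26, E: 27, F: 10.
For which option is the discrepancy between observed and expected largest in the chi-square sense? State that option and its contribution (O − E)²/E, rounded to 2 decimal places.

cat         O        E   (O−E)²/E
A          81       64      4.516
B          24       32      2.000
C          90       79      1.532
D          22       26      0.615
E          10       27     10.704
F          11       10      0.100
The largest term is for E: 10.70.

E, 10.70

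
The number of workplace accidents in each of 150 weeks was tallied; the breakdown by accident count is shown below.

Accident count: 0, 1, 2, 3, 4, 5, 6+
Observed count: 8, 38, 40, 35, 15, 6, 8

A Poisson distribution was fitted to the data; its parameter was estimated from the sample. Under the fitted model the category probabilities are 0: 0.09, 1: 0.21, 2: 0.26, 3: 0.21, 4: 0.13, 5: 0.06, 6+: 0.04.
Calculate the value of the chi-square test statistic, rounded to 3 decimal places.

6.702

Expected counts E_i = n·p_i: 150×0.09 = 13.5, 150×0.21 = 31.5, 150×0.26 = 39, 150×0.21 = 31.5, 150×0.13 = 19.5, 150×0.06 = 9, 150×0.04 = 6.
cat         O        E   (O−E)²/E
0           8     13.5     2.2407
1          38     31.5     1.3413
2          40       39     0.0256
3          35     31.5     0.3889
4          15     19.5     1.0385
5           6        9     1.0000
6+          8        6     0.6667
Sum = 6.702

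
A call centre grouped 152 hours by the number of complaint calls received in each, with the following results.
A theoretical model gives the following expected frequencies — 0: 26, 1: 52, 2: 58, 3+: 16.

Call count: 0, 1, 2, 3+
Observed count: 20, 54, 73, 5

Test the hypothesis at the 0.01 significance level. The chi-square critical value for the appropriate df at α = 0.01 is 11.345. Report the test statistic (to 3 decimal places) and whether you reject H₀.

χ² = (20−26)²/26 + (54−52)²/52 + (73−58)²/58 + (5−16)²/16
   = 1.3846 + 0.0769 + 3.8793 + 7.5625
Sum = 12.903
df = 3. Since 12.903 > 11.345, we reject H₀.

12.903; reject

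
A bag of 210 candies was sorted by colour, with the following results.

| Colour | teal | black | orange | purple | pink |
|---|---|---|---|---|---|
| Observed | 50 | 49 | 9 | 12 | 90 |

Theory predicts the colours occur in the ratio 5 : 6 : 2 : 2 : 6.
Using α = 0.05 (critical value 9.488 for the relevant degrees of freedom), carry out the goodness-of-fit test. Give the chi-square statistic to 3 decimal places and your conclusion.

26.267; reject

Ratio total = 21. Expected counts: 210×5/21 = 50, 210×6/21 = 60, 210×2/21 = 20, 210×2/21 = 20, 210×6/21 = 60.
teal: (50 − 50)²/50 = 0/50 = 0.0000
black: (49 − 60)²/60 = 121/60 = 2.0167
orange: (9 − 20)²/20 = 121/20 = 6.0500
purple: (12 − 20)²/20 = 64/20 = 3.2000
pink: (90 − 60)²/60 = 900/60 = 15.0000
Sum = 26.267
df = 4. Since 26.267 > 9.488, we reject H₀.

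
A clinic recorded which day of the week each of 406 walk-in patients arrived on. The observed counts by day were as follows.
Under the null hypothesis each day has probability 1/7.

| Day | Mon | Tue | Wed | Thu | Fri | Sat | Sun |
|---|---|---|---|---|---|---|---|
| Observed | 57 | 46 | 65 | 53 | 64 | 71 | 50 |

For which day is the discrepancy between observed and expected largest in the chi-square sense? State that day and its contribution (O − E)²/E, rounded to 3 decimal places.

Under H₀ each category has probability 1/7, so each expected count is 406/7 = 58.
χ² = (57−58)²/58 + (46−58)²/58 + (65−58)²/58 + (53−58)²/58 + (64−58)²/58 + (71−58)²/58 + (50−58)²/58
   = 0.0172 + 2.4828 + 0.8448 + 0.4310 + 0.6207 + 2.9138 + 1.1034
The largest term is for Sat: 2.914.

Sat, 2.914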